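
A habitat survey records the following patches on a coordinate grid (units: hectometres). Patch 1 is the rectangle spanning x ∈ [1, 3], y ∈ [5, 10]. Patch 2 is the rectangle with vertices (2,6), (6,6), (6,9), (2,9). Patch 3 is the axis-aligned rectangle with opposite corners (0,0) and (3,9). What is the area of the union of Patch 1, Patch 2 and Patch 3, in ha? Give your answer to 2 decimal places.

38.00

By inclusion–exclusion:
Individual areas: |Patch 1| = 10, |Patch 2| = 12, |Patch 3| = 27.
|Patch 1∩Patch 2|: x∈[2,3], y∈[6,9] → 1·3 = 3.
|Patch 1∩Patch 3|: x∈[1,3], y∈[5,9] → 2·4 = 8.
|Patch 2∩Patch 3|: x∈[2,3], y∈[6,9] → 1·3 = 3.
|Patch 1∩Patch 2∩Patch 3| = 3.
|Patch 1 ∪ Patch 2 ∪ Patch 3| = 49 − 14 + 3 = 38.00.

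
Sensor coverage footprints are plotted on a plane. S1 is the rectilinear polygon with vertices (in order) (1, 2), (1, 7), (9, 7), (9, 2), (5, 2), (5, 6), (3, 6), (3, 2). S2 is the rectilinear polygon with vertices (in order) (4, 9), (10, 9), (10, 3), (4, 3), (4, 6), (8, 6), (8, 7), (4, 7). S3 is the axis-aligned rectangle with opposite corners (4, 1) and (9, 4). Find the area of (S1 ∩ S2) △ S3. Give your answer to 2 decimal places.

|S1 ∩ S2| = 13.
|(S1 ∩ S2) ∩ S3| = 4.
|(S1 ∩ S2) △ S3| = 13 + 15 − 8 = 20.00.

20.00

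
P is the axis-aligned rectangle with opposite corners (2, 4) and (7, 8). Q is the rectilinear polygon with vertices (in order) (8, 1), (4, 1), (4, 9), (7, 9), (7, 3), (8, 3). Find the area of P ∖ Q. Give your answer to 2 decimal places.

|P| = 20, |P∩Q| = 12.
|P ∖ Q| = |P| − |P∩Q| = 20 − 12 = 8.00.

8.00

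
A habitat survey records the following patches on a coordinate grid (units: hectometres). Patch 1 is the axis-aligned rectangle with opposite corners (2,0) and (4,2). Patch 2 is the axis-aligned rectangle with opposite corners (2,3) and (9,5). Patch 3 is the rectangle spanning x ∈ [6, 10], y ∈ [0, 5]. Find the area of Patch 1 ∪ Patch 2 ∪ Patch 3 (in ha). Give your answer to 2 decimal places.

By inclusion–exclusion:
Individual areas: |Patch 1| = 4, |Patch 2| = 14, |Patch 3| = 20.
|Patch 1∩Patch 2| = 0 (no overlap).
|Patch 1∩Patch 3| = 0 (no overlap).
|Patch 2∩Patch 3|: x∈[6,9], y∈[3,5] → 3·2 = 6.
|Patch 1∩Patch 2∩Patch 3| = 0.
|Patch 1 ∪ Patch 2 ∪ Patch 3| = 38 − 6 + 0 = 32.00.

32.00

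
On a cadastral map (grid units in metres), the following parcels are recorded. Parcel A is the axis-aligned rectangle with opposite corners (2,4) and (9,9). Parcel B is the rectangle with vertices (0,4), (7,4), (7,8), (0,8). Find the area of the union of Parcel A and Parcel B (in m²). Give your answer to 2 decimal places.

By inclusion–exclusion:
Individual areas: |Parcel A| = 35, |Parcel B| = 28.
|Parcel A∩Parcel B|: x∈[2,7], y∈[4,8] → 5·4 = 20.
|Parcel A ∪ Parcel B| = 63 − 20 = 43.00.

43.00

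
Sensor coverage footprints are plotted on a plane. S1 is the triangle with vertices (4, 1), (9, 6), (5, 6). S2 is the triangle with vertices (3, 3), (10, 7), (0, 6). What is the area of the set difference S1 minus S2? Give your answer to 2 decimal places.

|S1| = 10, |S1∩S2| = 3.4073.
|S1 ∖ S2| = |S1| − |S1∩S2| = 10 − 3.4073 = 6.59.

6.59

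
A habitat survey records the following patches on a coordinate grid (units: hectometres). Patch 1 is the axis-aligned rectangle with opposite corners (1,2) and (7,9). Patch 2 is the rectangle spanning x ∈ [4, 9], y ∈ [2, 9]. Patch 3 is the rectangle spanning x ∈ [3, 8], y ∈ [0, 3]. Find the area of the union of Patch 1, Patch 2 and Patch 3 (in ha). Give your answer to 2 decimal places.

66.00

By inclusion–exclusion:
Individual areas: |Patch 1| = 42, |Patch 2| = 35, |Patch 3| = 15.
|Patch 1∩Patch 2|: x∈[4,7], y∈[2,9] → 3·7 = 21.
|Patch 1∩Patch 3|: x∈[3,7], y∈[2,3] → 4·1 = 4.
|Patch 2∩Patch 3|: x∈[4,8], y∈[2,3] → 4·1 = 4.
|Patch 1∩Patch 2∩Patch 3| = 3.
|Patch 1 ∪ Patch 2 ∪ Patch 3| = 92 − 29 + 3 = 66.00.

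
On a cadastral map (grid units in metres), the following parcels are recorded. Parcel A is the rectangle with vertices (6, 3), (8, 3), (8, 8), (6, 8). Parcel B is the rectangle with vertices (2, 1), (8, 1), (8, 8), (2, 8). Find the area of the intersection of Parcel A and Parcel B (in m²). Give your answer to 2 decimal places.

|Parcel A∩Parcel B|: x∈[6,8], y∈[3,8] → 2·5 = 10.

10.00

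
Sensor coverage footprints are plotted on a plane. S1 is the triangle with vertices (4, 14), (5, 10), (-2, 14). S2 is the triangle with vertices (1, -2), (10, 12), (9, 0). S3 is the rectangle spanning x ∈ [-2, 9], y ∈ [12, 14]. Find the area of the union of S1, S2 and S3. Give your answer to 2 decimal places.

By inclusion–exclusion:
Individual areas: |S1| = 12, |S2| = 47, |S3| = 22.
|S1∩S2| = 0.
|S1∩S3| = 9.
|S2∩S3| = 0.
|S1∩S2∩S3| = 0.
|S1 ∪ S2 ∪ S3| = 81 − 9 + 0 = 72.00.

72.00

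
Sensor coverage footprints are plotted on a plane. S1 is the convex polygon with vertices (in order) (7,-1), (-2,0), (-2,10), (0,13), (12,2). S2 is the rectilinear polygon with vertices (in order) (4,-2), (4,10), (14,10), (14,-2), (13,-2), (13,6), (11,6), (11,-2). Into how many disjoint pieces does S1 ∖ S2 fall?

2

S1 ∖ S2 splits into 2 disjoint pieces (area 69.6667, area 0.7583).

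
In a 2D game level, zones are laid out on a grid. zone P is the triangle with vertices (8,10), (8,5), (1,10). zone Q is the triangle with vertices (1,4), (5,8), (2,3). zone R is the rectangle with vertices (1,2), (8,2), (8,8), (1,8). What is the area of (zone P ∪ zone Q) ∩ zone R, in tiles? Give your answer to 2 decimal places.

The region (zone P ∪ zone Q) ∩ zone R is the polygon with vertices (4.64,7.4), (2,3), (1,4), (4.5,7.5), (3.8,8), (8,8), (8,5).
By the shoelace formula its area is 10.24.

10.24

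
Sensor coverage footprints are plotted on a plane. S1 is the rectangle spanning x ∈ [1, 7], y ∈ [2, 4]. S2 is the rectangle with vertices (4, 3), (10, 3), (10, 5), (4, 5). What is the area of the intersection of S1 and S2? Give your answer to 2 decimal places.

|S1∩S2|: x∈[4,7], y∈[3,4] → 3·1 = 3.

3.00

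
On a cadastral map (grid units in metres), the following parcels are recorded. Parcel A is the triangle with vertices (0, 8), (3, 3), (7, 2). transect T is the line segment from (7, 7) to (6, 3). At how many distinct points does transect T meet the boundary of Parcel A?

The segment lies entirely outside Parcel A and never meets its boundary.

0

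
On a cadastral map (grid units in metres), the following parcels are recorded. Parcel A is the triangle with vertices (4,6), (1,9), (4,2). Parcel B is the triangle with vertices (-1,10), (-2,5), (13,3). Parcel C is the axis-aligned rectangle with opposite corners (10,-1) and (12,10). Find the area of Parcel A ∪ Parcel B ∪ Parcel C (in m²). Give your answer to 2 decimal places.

60.13

By inclusion–exclusion:
Individual areas: |Parcel A| = 6, |Parcel B| = 38.5, |Parcel C| = 22.
|Parcel A∩Parcel B| = 4.9.
|Parcel A∩Parcel C| = 0.
|Parcel B∩Parcel C| = 1.4667.
|Parcel A∩Parcel B∩Parcel C| = 0.
|Parcel A ∪ Parcel B ∪ Parcel C| = 66.5 − 6.3667 + 0 = 60.13.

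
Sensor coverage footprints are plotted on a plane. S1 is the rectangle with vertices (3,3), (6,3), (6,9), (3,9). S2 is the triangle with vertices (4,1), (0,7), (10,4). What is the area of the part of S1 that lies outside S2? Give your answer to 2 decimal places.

10.05

|S1| = 18, |S1∩S2| = 7.95.
|S1 ∖ S2| = |S1| − |S1∩S2| = 18 − 7.95 = 10.05.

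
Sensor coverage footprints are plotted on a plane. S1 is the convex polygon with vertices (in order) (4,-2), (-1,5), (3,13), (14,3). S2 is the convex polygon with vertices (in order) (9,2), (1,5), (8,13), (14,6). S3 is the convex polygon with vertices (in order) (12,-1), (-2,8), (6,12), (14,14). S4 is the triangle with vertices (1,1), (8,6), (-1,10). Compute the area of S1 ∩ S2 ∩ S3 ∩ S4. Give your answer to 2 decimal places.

13.91

The intersection is the polygon with vertices (1.6,5.686), (3.59,7.96), (8,6), (4.737,3.669).
By the shoelace formula its area is 13.91.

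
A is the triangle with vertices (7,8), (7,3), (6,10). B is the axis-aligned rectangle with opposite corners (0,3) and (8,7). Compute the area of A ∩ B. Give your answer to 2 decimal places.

1.14

The intersection is the polygon with vertices (7,3), (6.429,7), (7,7).
By the shoelace formula its area is 1.14.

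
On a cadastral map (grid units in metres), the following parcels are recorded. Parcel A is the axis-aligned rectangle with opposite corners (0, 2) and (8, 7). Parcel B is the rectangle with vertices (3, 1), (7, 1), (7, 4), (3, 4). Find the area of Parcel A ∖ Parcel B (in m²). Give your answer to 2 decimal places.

32.00

|Parcel A∩Parcel B|: x∈[3,7], y∈[2,4] → 4·2 = 8.
|Parcel A| = 40.
|Parcel A ∖ Parcel B| = |Parcel A| − |Parcel A∩Parcel B| = 40 − 8 = 32.00.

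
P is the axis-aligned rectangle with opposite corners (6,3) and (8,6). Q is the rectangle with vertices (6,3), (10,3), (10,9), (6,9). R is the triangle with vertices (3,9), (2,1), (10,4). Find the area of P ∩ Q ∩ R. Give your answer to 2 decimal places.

5.69

The intersection is the polygon with vertices (8,3.25), (7.333,3), (6,3), (6,6), (7.2,6), (8,5.429).
By the shoelace formula its area is 5.69.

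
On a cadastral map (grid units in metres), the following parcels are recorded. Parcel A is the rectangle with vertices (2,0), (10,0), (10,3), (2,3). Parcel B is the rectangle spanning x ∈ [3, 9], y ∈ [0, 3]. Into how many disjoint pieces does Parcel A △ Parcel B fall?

Parcel A △ Parcel B splits into 2 disjoint pieces (area 3, area 3).

2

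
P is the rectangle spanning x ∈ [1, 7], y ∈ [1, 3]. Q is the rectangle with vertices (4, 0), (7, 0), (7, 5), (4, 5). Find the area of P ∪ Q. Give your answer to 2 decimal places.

By inclusion–exclusion:
Individual areas: |P| = 12, |Q| = 15.
|P∩Q|: x∈[4,7], y∈[1,3] → 3·2 = 6.
|P ∪ Q| = 27 − 6 = 21.00.

21.00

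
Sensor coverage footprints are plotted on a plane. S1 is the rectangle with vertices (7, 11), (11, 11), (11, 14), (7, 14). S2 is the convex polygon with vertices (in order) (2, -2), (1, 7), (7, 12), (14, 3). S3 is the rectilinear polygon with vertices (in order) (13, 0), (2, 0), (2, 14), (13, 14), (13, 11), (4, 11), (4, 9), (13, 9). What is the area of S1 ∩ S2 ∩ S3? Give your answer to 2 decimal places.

0.39

The intersection is the polygon with vertices (7,12), (7.778,11), (7,11).
By the shoelace formula its area is 0.39.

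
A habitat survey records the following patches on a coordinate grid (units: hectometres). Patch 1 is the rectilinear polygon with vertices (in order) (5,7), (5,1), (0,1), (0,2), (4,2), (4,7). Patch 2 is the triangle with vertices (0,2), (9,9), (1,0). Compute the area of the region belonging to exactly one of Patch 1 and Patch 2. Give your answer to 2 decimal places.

|Patch 1| = 10, |Patch 2| = 12.5, |Patch 1∩Patch 2| = 3.6458.
|Patch 1 △ Patch 2| = |Patch 1| + |Patch 2| − 2·|Patch 1∩Patch 2| = 10 + 12.5 − 7.2917 = 15.21.

15.21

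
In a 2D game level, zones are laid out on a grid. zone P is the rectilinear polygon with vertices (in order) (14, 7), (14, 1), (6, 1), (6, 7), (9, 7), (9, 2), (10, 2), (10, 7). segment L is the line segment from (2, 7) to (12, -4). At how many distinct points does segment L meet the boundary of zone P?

2

The segment meets the boundary at (7.455,1), (6,2.6).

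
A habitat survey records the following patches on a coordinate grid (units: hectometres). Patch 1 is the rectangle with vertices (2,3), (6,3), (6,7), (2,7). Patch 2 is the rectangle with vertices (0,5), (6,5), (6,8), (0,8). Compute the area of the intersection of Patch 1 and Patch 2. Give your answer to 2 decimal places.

|Patch 1∩Patch 2|: x∈[2,6], y∈[5,7] → 4·2 = 8.

8.00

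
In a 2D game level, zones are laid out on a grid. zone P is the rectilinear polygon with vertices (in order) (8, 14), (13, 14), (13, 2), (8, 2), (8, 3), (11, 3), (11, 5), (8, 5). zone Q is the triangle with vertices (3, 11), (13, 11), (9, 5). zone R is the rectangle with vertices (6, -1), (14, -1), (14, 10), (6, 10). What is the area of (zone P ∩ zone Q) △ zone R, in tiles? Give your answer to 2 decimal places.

79.83

|zone P ∩ zone Q| = 17.5.
|(zone P ∩ zone Q) ∩ zone R| = 12.8333.
|(zone P ∩ zone Q) △ zone R| = 17.5 + 88 − 25.6667 = 79.83.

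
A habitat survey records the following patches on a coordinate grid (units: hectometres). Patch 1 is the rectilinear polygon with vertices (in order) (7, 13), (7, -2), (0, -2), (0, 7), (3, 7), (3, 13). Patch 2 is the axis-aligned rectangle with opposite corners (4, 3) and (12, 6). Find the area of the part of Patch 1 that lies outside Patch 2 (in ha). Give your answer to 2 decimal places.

78.00

|Patch 1| = 87, |Patch 1∩Patch 2| = 9.
|Patch 1 ∖ Patch 2| = |Patch 1| − |Patch 1∩Patch 2| = 87 − 9 = 78.00.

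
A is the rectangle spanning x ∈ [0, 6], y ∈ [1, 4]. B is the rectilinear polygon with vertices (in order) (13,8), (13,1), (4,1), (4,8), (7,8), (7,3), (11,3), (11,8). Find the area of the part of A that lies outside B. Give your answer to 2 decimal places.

12.00

|A| = 18, |A∩B| = 6.
|A ∖ B| = |A| − |A∩B| = 18 − 6 = 12.00.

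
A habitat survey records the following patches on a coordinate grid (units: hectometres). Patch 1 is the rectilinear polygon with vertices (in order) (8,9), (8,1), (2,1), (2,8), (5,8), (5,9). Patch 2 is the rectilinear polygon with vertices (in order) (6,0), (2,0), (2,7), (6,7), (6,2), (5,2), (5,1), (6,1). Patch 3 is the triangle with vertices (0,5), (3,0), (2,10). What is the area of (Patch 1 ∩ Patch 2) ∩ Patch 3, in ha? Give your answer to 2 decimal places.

3.47

The region (Patch 1 ∩ Patch 2) ∩ Patch 3 is the polygon with vertices (2,7), (2.3,7), (2.9,1), (2.4,1), (2,1.667).
By the shoelace formula its area is 3.47.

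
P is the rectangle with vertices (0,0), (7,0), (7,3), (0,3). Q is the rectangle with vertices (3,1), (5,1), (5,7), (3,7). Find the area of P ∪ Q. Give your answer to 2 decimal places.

29.00

By inclusion–exclusion:
Individual areas: |P| = 21, |Q| = 12.
|P∩Q|: x∈[3,5], y∈[1,3] → 2·2 = 4.
|P ∪ Q| = 33 − 4 = 29.00.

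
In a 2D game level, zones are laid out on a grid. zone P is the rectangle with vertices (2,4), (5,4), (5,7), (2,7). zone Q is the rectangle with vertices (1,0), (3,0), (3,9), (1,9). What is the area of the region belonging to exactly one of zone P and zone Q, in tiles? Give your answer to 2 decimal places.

21.00

|zone P∩zone Q|: x∈[2,3], y∈[4,7] → 1·3 = 3.
|zone P △ zone Q| = |zone P| + |zone Q| − 2·|zone P∩zone Q| = 9 + 18 − 6 = 21.00.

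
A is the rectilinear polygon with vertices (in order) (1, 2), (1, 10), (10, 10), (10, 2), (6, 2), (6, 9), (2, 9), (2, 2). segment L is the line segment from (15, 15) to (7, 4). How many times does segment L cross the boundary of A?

1

The segment meets the boundary at (10,8.125).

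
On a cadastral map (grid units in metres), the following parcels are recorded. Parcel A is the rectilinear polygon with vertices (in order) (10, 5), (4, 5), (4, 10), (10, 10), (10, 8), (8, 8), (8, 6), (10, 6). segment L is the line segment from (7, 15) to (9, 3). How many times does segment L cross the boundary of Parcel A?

4

The segment meets the boundary at (8.667,5), (8.5,6), (7.833,10), (8.167,8).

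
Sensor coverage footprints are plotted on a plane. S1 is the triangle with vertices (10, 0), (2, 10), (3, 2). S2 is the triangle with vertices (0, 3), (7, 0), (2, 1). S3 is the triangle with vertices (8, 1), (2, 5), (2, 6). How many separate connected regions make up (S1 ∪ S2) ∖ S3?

(S1 ∪ S2) ∖ S3 splits into 2 disjoint pieces (area 24.5883, area 4).

2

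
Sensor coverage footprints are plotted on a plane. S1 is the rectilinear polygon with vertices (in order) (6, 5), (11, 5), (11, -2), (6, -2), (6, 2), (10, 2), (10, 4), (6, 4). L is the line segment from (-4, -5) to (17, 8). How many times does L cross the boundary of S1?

4

The segment meets the boundary at (11,4.286), (10,3.667), (7.308,2), (6,1.19).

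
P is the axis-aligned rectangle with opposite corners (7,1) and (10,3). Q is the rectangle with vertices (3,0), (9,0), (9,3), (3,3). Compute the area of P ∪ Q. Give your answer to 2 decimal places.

By inclusion–exclusion:
Individual areas: |P| = 6, |Q| = 18.
|P∩Q|: x∈[7,9], y∈[1,3] → 2·2 = 4.
|P ∪ Q| = 24 − 4 = 20.00.

20.00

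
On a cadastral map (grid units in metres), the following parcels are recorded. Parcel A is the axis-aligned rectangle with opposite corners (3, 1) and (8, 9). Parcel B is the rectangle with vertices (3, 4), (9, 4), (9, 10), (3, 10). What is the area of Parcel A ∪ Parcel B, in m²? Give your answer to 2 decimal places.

51.00

By inclusion–exclusion:
Individual areas: |Parcel A| = 40, |Parcel B| = 36.
|Parcel A∩Parcel B|: x∈[3,8], y∈[4,9] → 5·5 = 25.
|Parcel A ∪ Parcel B| = 76 − 25 = 51.00.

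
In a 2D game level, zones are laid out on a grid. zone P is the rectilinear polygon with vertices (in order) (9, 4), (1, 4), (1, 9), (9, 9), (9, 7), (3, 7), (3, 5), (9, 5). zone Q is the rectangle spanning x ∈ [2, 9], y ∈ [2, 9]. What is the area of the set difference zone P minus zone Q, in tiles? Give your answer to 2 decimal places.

5.00

|zone P| = 28, |zone P∩zone Q| = 23.
|zone P ∖ zone Q| = |zone P| − |zone P∩zone Q| = 28 − 23 = 5.00.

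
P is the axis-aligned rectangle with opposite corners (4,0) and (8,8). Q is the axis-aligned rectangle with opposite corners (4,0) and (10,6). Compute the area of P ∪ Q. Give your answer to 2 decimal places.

44.00

By inclusion–exclusion:
Individual areas: |P| = 32, |Q| = 36.
|P∩Q|: x∈[4,8], y∈[0,6] → 4·6 = 24.
|P ∪ Q| = 68 − 24 = 44.00.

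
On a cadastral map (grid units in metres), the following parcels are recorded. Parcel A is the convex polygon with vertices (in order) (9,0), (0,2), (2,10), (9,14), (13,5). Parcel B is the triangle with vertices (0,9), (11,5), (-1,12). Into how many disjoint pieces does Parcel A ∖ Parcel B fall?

1

Parcel A ∖ Parcel B is a single connected region.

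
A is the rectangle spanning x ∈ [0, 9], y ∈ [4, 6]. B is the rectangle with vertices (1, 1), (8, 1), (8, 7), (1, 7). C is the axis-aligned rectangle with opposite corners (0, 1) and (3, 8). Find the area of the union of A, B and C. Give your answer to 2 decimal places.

53.00

By inclusion–exclusion:
Individual areas: |A| = 18, |B| = 42, |C| = 21.
|A∩B|: x∈[1,8], y∈[4,6] → 7·2 = 14.
|A∩C|: x∈[0,3], y∈[4,6] → 3·2 = 6.
|B∩C|: x∈[1,3], y∈[1,7] → 2·6 = 12.
|A∩B∩C| = 4.
|A ∪ B ∪ C| = 81 − 32 + 4 = 53.00.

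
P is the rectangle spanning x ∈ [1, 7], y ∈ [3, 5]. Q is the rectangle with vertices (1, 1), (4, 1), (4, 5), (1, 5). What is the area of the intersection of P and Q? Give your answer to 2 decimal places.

6.00

|P∩Q|: x∈[1,4], y∈[3,5] → 3·2 = 6.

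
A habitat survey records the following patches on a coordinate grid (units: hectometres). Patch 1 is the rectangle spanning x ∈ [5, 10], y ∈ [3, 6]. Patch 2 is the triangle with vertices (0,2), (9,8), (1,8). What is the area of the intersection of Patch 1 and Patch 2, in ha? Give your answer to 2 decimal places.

0.33

The intersection is the polygon with vertices (5,6), (6,6), (5,5.333).
By the shoelace formula its area is 0.33.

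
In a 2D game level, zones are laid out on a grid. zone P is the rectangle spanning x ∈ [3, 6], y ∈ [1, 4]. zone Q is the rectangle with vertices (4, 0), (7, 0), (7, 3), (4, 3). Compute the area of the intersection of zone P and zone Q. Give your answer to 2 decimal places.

4.00

|zone P∩zone Q|: x∈[4,6], y∈[1,3] → 2·2 = 4.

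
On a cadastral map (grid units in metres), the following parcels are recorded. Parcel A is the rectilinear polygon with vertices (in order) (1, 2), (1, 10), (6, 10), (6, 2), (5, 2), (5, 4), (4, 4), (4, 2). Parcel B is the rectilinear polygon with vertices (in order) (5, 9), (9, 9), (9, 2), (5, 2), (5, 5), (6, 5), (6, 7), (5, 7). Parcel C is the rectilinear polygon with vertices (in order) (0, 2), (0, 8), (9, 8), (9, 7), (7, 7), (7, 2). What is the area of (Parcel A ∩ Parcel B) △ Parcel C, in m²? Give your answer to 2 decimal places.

|Parcel A ∩ Parcel B| = 5.
|(Parcel A ∩ Parcel B) ∩ Parcel C| = 4.
|(Parcel A ∩ Parcel B) △ Parcel C| = 5 + 44 − 8 = 41.00.

41.00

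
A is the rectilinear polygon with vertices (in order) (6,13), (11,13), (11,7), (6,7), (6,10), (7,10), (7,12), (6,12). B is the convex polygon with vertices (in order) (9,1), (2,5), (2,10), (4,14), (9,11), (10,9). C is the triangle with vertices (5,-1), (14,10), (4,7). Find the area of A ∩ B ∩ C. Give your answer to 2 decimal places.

The intersection is the polygon with vertices (6,7.6), (9.974,8.792), (9.75,7), (6,7).
By the shoelace formula its area is 4.55.

4.55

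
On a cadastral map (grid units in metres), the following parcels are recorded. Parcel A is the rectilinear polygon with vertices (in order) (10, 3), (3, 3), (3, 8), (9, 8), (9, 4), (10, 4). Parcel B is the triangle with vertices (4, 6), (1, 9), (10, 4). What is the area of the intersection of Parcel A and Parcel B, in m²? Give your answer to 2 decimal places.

5.00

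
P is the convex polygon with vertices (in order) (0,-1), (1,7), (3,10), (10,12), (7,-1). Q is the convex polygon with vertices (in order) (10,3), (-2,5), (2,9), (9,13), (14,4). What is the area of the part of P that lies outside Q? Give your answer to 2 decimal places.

36.39

|P| = 87.5, |P∩Q| = 51.1111.
|P ∖ Q| = |P| − |P∩Q| = 87.5 − 51.1111 = 36.39.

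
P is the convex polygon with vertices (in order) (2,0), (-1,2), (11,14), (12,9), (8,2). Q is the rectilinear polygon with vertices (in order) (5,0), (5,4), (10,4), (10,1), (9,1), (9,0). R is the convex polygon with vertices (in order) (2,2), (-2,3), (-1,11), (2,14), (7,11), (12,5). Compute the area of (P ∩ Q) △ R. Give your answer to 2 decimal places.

106.61

|P ∩ Q| = 8.6429.
|(P ∩ Q) ∩ R| = 2.0167.
|(P ∩ Q) △ R| = 8.6429 + 102 − 4.0333 = 106.61.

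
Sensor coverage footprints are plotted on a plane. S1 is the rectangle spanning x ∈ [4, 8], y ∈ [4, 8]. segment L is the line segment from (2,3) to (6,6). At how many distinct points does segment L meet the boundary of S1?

The segment meets the boundary at (4,4.5).

1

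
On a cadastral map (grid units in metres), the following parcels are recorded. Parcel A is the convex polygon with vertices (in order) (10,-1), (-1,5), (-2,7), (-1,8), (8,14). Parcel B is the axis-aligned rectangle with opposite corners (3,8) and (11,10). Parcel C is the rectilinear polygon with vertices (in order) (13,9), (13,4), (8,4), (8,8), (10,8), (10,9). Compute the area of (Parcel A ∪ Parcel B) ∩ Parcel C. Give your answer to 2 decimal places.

5.27

|Parcel A ∪ Parcel B| = 96.1667.
|(Parcel A ∪ Parcel B) ∩ Parcel C| = 5.27.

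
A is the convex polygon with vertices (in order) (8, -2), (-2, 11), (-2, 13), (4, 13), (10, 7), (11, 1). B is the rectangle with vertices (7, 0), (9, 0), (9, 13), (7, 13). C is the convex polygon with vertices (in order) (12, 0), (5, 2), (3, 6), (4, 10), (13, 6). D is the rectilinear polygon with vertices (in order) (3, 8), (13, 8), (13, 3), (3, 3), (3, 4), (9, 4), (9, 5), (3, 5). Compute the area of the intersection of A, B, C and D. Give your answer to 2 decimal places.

7.94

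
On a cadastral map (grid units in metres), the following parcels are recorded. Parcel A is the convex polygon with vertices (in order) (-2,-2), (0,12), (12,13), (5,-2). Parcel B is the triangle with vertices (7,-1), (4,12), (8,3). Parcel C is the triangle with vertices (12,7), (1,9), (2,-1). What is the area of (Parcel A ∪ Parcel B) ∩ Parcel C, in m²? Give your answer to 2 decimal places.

48.36

The region (Parcel A ∪ Parcel B) ∩ Parcel C is the polygon with vertices (7.675,3.732), (7.738,3.59), (2,-1), (1,9), (9.419,7.469).
By the shoelace formula its area is 48.36.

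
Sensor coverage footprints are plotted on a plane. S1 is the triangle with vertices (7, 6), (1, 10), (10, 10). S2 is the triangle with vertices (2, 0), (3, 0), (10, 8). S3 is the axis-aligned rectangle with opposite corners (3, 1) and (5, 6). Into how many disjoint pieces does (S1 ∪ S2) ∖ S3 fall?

(S1 ∪ S2) ∖ S3 splits into 3 disjoint pieces (area 18, area 1.7857, area 0.9375).

3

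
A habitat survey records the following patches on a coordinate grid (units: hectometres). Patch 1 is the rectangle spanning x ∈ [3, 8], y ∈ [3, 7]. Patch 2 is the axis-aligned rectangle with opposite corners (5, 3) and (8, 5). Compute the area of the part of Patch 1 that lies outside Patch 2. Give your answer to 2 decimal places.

14.00

|Patch 1∩Patch 2|: x∈[5,8], y∈[3,5] → 3·2 = 6.
|Patch 1| = 20.
|Patch 1 ∖ Patch 2| = |Patch 1| − |Patch 1∩Patch 2| = 20 − 6 = 14.00.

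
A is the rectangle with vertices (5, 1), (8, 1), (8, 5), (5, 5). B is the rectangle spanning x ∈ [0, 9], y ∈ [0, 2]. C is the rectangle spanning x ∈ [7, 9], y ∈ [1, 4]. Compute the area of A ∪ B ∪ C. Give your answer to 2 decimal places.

By inclusion–exclusion:
Individual areas: |A| = 12, |B| = 18, |C| = 6.
|A∩B|: x∈[5,8], y∈[1,2] → 3·1 = 3.
|A∩C|: x∈[7,8], y∈[1,4] → 1·3 = 3.
|B∩C|: x∈[7,9], y∈[1,2] → 2·1 = 2.
|A∩B∩C| = 1.
|A ∪ B ∪ C| = 36 − 8 + 1 = 29.00.

29.00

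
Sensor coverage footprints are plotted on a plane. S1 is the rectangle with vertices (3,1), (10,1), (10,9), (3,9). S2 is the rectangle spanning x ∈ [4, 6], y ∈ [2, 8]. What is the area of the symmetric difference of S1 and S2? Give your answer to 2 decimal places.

44.00

|S1∩S2|: x∈[4,6], y∈[2,8] → 2·6 = 12.
|S1 △ S2| = |S1| + |S2| − 2·|S1∩S2| = 56 + 12 − 24 = 44.00.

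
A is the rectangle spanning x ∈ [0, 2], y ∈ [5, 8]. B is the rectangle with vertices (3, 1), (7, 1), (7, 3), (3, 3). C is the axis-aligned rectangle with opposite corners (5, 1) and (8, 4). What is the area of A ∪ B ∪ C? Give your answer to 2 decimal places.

19.00

By inclusion–exclusion:
Individual areas: |A| = 6, |B| = 8, |C| = 9.
|A∩B| = 0 (no overlap).
|A∩C| = 0 (no overlap).
|B∩C|: x∈[5,7], y∈[1,3] → 2·2 = 4.
|A∩B∩C| = 0.
|A ∪ B ∪ C| = 23 − 4 + 0 = 19.00.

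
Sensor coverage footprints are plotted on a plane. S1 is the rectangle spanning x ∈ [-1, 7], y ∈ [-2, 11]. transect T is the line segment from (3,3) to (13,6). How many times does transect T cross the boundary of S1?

The segment meets the boundary at (7,4.2).

1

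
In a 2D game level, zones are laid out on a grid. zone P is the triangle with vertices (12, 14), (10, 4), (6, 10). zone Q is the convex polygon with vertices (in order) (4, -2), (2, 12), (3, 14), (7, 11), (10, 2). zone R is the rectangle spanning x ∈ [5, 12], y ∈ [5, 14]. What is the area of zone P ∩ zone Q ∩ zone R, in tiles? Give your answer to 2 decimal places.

3.15

The intersection is the polygon with vertices (7.091,10.727), (8.667,6), (6,10).
By the shoelace formula its area is 3.15.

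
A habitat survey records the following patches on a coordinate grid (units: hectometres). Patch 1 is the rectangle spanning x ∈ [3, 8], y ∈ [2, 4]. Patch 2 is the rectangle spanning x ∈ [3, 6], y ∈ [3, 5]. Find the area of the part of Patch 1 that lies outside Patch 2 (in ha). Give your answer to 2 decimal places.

|Patch 1∩Patch 2|: x∈[3,6], y∈[3,4] → 3·1 = 3.
|Patch 1| = 10.
|Patch 1 ∖ Patch 2| = |Patch 1| − |Patch 1∩Patch 2| = 10 − 3 = 7.00.

7.00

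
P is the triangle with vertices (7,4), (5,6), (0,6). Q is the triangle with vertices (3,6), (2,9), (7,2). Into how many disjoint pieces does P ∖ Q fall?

2

P ∖ Q splits into 2 disjoint pieces (area 1.9194, area 1.8).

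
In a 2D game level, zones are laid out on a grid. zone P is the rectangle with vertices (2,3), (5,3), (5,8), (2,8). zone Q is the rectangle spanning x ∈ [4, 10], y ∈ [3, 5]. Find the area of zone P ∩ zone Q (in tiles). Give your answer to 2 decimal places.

|zone P∩zone Q|: x∈[4,5], y∈[3,5] → 1·2 = 2.

2.00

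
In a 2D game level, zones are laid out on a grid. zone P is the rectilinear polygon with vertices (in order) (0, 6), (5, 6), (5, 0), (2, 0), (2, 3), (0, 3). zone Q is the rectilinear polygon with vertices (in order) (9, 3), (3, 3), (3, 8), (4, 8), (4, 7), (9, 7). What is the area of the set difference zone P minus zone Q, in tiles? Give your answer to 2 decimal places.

|zone P| = 24, |zone P∩zone Q| = 6.
|zone P ∖ zone Q| = |zone P| − |zone P∩zone Q| = 24 − 6 = 18.00.

18.00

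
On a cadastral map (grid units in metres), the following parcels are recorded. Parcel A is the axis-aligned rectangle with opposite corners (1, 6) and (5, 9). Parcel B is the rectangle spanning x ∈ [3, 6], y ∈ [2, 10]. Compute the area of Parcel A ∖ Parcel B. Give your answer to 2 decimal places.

|Parcel A∩Parcel B|: x∈[3,5], y∈[6,9] → 2·3 = 6.
|Parcel A| = 12.
|Parcel A ∖ Parcel B| = |Parcel A| − |Parcel A∩Parcel B| = 12 − 6 = 6.00.

6.00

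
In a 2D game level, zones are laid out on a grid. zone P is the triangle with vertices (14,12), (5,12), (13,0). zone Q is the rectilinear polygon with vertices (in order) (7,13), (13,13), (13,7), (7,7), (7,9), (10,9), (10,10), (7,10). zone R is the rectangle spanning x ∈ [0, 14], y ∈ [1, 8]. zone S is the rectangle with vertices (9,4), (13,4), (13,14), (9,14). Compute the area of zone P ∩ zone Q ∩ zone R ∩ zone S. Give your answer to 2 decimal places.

The intersection is the polygon with vertices (9,7), (9,8), (13,8), (13,7).
By the shoelace formula its area is 4.00.

4.00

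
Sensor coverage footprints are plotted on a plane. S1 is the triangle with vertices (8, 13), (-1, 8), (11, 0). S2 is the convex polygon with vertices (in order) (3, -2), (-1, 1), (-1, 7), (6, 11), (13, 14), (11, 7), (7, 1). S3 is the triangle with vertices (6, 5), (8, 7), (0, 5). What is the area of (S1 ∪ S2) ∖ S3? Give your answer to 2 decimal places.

126.98

|S1 ∪ S2| = 132.9838.
|(S1 ∪ S2) ∩ S3| = 6.
|(S1 ∪ S2) ∖ S3| = 132.9838 − 6 = 126.98.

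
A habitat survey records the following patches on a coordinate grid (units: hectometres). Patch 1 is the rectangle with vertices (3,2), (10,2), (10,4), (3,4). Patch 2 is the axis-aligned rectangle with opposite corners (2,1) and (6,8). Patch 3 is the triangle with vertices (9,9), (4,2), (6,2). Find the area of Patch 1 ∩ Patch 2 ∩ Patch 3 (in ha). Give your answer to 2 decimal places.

2.57

The intersection is the polygon with vertices (6,4), (6,2), (4,2), (5.429,4).
By the shoelace formula its area is 2.57.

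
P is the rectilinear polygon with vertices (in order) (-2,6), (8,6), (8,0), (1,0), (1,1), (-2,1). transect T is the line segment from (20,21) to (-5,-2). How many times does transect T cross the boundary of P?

The segment meets the boundary at (-1.739,1), (3.696,6).

2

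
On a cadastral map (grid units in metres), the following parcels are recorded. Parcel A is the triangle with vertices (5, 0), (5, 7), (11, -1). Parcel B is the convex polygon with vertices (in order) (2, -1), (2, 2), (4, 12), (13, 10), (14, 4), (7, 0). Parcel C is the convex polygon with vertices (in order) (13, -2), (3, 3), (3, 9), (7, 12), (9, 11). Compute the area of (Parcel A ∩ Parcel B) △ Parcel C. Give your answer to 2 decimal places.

|Parcel A ∩ Parcel B| = 16.4443.
|(Parcel A ∩ Parcel B) ∩ Parcel C| = 12.7958.
|(Parcel A ∩ Parcel B) △ Parcel C| = 16.4443 + 78 − 25.5917 = 68.85.

68.85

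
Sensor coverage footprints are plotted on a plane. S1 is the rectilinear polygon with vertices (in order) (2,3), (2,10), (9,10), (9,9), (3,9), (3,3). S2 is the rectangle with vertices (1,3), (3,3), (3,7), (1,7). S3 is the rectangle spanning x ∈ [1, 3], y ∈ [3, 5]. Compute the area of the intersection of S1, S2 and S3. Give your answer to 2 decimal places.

The intersection is the polygon with vertices (3,3), (2,3), (2,5), (3,5).
By the shoelace formula its area is 2.00.

2.00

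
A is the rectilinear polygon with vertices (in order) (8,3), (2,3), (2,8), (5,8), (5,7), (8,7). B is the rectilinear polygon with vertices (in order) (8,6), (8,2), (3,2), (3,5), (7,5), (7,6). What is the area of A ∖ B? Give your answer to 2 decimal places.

16.00

|A| = 27, |A∩B| = 11.
|A ∖ B| = |A| − |A∩B| = 27 − 11 = 16.00.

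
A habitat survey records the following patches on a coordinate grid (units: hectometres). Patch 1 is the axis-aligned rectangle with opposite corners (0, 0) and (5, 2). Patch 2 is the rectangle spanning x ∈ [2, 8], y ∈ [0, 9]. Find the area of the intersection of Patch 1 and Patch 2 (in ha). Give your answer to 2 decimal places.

6.00

|Patch 1∩Patch 2|: x∈[2,5], y∈[0,2] → 3·2 = 6.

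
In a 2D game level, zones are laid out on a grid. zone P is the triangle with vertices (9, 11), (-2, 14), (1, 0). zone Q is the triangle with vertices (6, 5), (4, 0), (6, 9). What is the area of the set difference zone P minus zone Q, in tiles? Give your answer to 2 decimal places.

|zone P| = 72.5, |zone P∩zone Q| = 0.7225.
|zone P ∖ zone Q| = |zone P| − |zone P∩zone Q| = 72.5 − 0.7225 = 71.78.

71.78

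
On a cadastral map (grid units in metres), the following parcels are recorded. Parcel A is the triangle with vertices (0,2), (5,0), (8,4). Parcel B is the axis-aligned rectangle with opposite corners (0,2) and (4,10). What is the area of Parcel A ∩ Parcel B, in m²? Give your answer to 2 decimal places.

The intersection is the polygon with vertices (4,3), (4,2), (0,2).
By the shoelace formula its area is 2.00.

2.00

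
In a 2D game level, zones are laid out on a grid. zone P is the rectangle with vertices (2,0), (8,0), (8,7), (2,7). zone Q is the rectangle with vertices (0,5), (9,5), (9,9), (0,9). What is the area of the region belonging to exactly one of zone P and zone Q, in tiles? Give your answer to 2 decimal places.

|zone P∩zone Q|: x∈[2,8], y∈[5,7] → 6·2 = 12.
|zone P △ zone Q| = |zone P| + |zone Q| − 2·|zone P∩zone Q| = 42 + 36 − 24 = 54.00.

54.00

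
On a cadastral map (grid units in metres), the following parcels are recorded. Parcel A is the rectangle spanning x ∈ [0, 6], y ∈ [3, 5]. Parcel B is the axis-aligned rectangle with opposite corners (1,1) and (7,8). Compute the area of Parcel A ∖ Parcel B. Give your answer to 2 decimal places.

|Parcel A∩Parcel B|: x∈[1,6], y∈[3,5] → 5·2 = 10.
|Parcel A| = 12.
|Parcel A ∖ Parcel B| = |Parcel A| − |Parcel A∩Parcel B| = 12 − 10 = 2.00.

2.00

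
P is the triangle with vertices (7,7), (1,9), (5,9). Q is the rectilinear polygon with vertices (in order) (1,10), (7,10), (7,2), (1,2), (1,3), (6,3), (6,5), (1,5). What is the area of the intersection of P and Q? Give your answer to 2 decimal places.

The intersection is the polygon with vertices (1,9), (5,9), (7,7).
By the shoelace formula its area is 4.00.

4.00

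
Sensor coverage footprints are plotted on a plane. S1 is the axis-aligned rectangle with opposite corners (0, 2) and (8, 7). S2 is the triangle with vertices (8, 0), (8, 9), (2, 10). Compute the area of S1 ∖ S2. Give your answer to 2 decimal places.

26.50

|S1| = 40, |S1∩S2| = 13.5.
|S1 ∖ S2| = |S1| − |S1∩S2| = 40 − 13.5 = 26.50.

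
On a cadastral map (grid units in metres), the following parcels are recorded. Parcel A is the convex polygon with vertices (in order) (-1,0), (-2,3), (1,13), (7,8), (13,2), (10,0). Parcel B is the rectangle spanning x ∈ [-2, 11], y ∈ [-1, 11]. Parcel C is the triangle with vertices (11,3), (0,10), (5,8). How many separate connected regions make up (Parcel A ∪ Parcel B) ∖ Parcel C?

1

(Parcel A ∪ Parcel B) ∖ Parcel C is a single connected region.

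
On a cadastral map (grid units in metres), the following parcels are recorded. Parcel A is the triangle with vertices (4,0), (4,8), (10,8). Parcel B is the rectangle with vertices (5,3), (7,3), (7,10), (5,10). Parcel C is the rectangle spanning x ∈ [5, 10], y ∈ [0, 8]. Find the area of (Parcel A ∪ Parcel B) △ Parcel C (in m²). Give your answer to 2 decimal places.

|Parcel A ∪ Parcel B| = 28.375.
|(Parcel A ∪ Parcel B) ∩ Parcel C| = 17.0417.
|(Parcel A ∪ Parcel B) △ Parcel C| = 28.375 + 40 − 34.0833 = 34.29.

34.29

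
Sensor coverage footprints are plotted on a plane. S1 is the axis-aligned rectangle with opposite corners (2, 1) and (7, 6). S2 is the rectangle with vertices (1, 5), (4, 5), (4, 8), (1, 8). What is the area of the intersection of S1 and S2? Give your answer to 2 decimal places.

|S1∩S2|: x∈[2,4], y∈[5,6] → 2·1 = 2.

2.00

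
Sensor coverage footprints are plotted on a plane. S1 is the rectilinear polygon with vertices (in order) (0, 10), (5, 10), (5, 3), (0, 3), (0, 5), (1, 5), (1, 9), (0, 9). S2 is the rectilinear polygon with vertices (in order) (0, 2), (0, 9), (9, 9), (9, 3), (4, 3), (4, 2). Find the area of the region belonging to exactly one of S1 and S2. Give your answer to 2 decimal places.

|S1| = 31, |S2| = 58, |S1∩S2| = 26.
|S1 △ S2| = |S1| + |S2| − 2·|S1∩S2| = 31 + 58 − 52 = 37.00.

37.00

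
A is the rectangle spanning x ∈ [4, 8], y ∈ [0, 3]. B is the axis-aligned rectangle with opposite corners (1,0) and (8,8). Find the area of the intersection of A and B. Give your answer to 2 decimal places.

12.00

|A∩B|: x∈[4,8], y∈[0,3] → 4·3 = 12.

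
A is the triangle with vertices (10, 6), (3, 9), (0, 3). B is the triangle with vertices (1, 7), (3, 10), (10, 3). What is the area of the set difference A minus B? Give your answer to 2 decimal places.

|A| = 25.5, |A∩B| = 11.8599.
|A ∖ B| = |A| − |A∩B| = 25.5 − 11.8599 = 13.64.

13.64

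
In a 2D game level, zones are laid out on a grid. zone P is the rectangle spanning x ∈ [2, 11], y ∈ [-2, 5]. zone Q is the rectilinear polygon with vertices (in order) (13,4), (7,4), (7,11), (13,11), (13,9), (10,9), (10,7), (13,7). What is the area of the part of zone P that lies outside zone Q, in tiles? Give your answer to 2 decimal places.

|zone P| = 63, |zone P∩zone Q| = 4.
|zone P ∖ zone Q| = |zone P| − |zone P∩zone Q| = 63 − 4 = 59.00.

59.00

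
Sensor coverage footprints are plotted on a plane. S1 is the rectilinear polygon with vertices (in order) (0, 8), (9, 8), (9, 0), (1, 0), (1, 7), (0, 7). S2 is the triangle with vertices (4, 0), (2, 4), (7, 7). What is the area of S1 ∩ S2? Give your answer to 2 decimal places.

The intersection is the polygon with vertices (2,4), (7,7), (4,0).
By the shoelace formula its area is 13.00.

13.00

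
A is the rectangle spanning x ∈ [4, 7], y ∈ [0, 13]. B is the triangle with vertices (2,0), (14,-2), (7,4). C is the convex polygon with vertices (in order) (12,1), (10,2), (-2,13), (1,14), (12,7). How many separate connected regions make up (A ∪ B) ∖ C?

2

(A ∪ B) ∖ C splits into 2 disjoint pieces (area 5.5909, area 38.975).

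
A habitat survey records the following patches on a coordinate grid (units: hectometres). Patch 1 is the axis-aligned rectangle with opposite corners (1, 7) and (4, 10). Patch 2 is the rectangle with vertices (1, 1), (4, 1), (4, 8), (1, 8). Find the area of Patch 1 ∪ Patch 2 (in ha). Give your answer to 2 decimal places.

27.00

By inclusion–exclusion:
Individual areas: |Patch 1| = 9, |Patch 2| = 21.
|Patch 1∩Patch 2|: x∈[1,4], y∈[7,8] → 3·1 = 3.
|Patch 1 ∪ Patch 2| = 30 − 3 = 27.00.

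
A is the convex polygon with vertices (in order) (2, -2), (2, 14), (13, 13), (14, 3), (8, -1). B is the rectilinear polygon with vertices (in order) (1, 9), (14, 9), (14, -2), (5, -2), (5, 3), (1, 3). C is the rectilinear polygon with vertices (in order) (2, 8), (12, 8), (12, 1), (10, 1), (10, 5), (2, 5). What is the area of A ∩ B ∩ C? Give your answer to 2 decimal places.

37.67

The intersection is the polygon with vertices (11,1), (10,1), (10,5), (2,5), (2,8), (12,8), (12,1.667).
By the shoelace formula its area is 37.67.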